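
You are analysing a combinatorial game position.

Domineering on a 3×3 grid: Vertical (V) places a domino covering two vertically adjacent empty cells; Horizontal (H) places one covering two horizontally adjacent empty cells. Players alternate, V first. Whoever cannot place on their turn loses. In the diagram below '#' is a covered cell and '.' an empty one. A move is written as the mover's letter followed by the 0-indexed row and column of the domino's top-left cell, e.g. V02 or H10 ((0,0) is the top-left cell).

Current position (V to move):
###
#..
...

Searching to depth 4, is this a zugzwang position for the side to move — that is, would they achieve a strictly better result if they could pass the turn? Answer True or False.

ply 1, V at ###/#../... | V11=+1→###/##./.#.*; V12=-1→###/#.#/..#
ply 2: ###/##./.#. is terminal -1 (H); from ###/#../... depth 4
if V skipped the turn, H would face:
~ ply 1, H at ###/#../... | H11=+1→###/###/...*; H20=-1→###/#../##.; H21=+1→###/#../.##
~ ply 2: ###/###/... is terminal -1 (V); from ###/#../... depth 4
compare (V): move=+1 vs pass=-1

zugzwang(###/#../..., V) = False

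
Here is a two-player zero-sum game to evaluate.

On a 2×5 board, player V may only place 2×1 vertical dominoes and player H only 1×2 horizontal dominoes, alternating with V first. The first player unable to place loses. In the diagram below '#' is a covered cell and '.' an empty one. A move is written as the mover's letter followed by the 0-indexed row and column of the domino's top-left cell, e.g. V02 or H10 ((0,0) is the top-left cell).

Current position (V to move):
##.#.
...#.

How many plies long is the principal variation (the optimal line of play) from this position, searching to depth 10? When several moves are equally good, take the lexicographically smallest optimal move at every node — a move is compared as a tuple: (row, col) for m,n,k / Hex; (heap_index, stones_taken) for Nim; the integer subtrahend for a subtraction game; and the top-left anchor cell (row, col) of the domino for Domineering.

PV length from [##.#./...#.]: 3 plies

p1 V@[##.#./...#.]: V02[####./..##.]+1* V04[##.##/...##]-1
p2 H@[####./..##.]: H10[####./####.]-1*
p3 V@[####./####.]: V04[#####/#####]+1*
p4 H@[#####/#####] terminal -1; root [##.#./...#.] d10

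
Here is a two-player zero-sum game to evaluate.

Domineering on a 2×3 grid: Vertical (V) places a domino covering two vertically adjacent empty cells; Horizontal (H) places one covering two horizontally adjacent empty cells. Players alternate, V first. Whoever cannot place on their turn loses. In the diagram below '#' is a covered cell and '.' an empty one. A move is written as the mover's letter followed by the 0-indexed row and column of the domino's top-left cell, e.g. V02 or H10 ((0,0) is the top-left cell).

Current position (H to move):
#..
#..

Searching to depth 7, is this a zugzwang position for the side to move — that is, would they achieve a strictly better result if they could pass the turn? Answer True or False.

zugzwang(#../#.., H) = False

ply 1, H at #../#.. | H01=+1→###/#..*; H11=+1→#../###
ply 2: ###/#.. is terminal -1 (V); from #../#.. depth 7
pass branch (V moves first from the same position):
  | ply 1, V at #../#.. | V01=+1→##./##.*; V02=+1→#.#/#.#
  | ply 2: ##./##. is terminal -1 (H); from #../#.. depth 7
H moving scores +1; H passing scores -1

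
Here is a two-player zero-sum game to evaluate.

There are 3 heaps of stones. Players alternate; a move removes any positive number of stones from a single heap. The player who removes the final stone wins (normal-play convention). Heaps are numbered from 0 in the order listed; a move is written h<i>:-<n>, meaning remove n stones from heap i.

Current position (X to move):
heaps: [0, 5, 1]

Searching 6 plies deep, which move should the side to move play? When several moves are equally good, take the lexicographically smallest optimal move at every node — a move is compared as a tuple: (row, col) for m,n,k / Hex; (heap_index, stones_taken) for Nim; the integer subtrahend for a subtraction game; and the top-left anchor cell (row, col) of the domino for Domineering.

X's best at [(0,5,1)]: h1:-4

[(0,5,1)] X move#1: h1:-1:-1/(0,4,1), h1:-2:-1/(0,3,1), h1:-3:-1/(0,2,1), h1:-4:+1/(0,1,1)*, h1:-5:-1/(0,0,1), h2:-1:-1/(0,5,0)
[(0,1,1)] O move#2: h1:-1:-1/(0,0,1)*, h2:-1:-1/(0,1,0)
[(0,0,1)] X move#3: h2:-1:+1/(0,0,0)*
[(0,0,0)] end (terminal -1, O#4); searched (0,5,1) to 6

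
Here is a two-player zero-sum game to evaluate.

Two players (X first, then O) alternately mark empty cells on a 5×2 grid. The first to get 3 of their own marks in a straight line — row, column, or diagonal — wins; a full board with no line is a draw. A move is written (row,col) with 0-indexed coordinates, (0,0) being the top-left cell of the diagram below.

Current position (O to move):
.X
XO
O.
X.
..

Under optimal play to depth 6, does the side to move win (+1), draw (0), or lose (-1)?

value(.X/XO/O./X./.., O) = 0

p1 O@[.X/XO/O./X./..]: (0,0)[OX/XO/O./X./..]+0* (2,1)[.X/XO/OO/X./..]+0 (3,1)[.X/XO/O./XO/..]+0 (4,0)[.X/XO/O./X./O.]+0 (4,1)[.X/XO/O./X./.O]+0
p2 X@[OX/XO/O./X./..]: (2,1)[OX/XO/OX/X./..]+0* (3,1)[OX/XO/O./XX/..]+0 (4,0)[OX/XO/O./X./X.]+0 (4,1)[OX/XO/O./X./.X]+0
p3 O@[OX/XO/OX/X./..]: (3,1)[OX/XO/OX/XO/..]+0* (4,0)[OX/XO/OX/X./O.]+0 (4,1)[OX/XO/OX/X./.O]+0
p4 X@[OX/XO/OX/XO/..]: (4,0)[OX/XO/OX/XO/X.]+0* (4,1)[OX/XO/OX/XO/.X]+0
p5 O@[OX/XO/OX/XO/X.]: (4,1)[OX/XO/OX/XO/XO]+0*
p6 X@[OX/XO/OX/XO/XO] terminal +0; root [.X/XO/O./X./..] d6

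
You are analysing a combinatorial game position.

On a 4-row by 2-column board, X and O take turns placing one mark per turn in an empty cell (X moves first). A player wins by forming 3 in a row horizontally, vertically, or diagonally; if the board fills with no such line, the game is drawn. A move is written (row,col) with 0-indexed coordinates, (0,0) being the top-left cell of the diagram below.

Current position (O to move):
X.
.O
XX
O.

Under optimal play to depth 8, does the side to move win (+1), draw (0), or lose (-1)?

value(X./.O/XX/O., O) = 0

ply 1, O at X./.O/XX/O. | (0,1)=-1→XO/.O/XX/O.; (1,0)=+0→X./OO/XX/O.*; (3,1)=-1→X./.O/XX/OO
ply 2, X at X./OO/XX/O. | (0,1)=+0→XX/OO/XX/O.*; (3,1)=+0→X./OO/XX/OX
ply 3, O at XX/OO/XX/O. | (3,1)=+0→XX/OO/XX/OO*
ply 4: XX/OO/XX/OO is terminal +0 (X); from X./.O/XX/O. depth 8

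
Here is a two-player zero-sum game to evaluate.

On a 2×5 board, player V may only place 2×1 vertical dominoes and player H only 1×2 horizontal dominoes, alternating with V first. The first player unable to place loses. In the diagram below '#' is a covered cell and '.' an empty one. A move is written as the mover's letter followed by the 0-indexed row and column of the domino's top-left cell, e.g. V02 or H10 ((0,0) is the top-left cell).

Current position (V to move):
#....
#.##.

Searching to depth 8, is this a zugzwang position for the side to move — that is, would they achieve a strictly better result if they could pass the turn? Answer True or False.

zugzwang(#..../#.##., V) = True

p1 V@[#..../#.##.]: V01[##.../####.]-1* V04[#...#/#.###]-1
p2 H@[##.../####.]: H02[####./####.]-1 H03[##.##/####.]+1*
p3 V@[##.##/####.] terminal -1; root [#..../#.##.] d8
if V skipped the turn, H would face:
~ p1 H@[#..../#.##.]: H01[###../#.##.]-1* H02[#.##./#.##.]-1 H03[#..##/#.##.]-1
~ p2 V@[###../#.##.]: V04[###.#/#.###]+1*
~ p3 H@[###.#/#.###] terminal -1; root [#..../#.##.] d8
compare (V): move=-1 vs pass=+1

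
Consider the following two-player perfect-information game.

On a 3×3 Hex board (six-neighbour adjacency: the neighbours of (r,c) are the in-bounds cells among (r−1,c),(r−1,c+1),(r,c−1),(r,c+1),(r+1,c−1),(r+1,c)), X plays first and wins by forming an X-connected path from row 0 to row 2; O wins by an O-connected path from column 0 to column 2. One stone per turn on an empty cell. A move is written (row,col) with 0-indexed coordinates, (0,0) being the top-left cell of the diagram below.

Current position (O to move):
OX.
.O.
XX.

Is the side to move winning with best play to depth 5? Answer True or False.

[OX./.O./XX.] O move#1: (0,2):-1/OXO/.O./XX., (1,0):+1/OX./OO./XX.*, (1,2):-1/OX./.OO/XX., (2,2):-1/OX./.O./XXO
[OX./OO./XX.] X move#2: (0,2):-1/OXX/OO./XX.*, (1,2):-1/OX./OOX/XX., (2,2):-1/OX./OO./XXX
[OXX/OO./XX.] O move#3: (1,2):+1/OXX/OOO/XX.*, (2,2):-1/OXX/OO./XXO
[OXX/OOO/XX.] end (terminal -1, X#4); searched OX./.O./XX. to 5

O winning at [OX./.O./XX.]: True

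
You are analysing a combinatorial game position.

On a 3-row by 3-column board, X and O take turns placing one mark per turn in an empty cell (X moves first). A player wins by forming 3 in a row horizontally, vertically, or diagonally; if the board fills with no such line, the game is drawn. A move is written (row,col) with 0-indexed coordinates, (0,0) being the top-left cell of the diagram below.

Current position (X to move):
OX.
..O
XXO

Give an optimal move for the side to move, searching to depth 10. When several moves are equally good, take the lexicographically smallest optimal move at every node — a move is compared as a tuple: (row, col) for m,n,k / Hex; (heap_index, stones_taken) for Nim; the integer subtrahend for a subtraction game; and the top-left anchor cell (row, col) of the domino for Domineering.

X's best at [OX./..O/XXO]: (1,1)

ply 1, X at OX./..O/XXO | (0,2)=-1→OXX/..O/XXO; (1,0)=-1→OX./X.O/XXO; (1,1)=+1→OX./.XO/XXO*
ply 2: OX./.XO/XXO is terminal -1 (O); from OX./..O/XXO depth 10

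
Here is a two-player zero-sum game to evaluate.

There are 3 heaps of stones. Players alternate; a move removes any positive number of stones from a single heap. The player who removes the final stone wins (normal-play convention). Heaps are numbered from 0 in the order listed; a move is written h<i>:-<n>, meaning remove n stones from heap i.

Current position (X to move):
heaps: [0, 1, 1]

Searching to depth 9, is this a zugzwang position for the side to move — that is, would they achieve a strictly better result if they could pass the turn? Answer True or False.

zugzwang((0,1,1), X) = True

ply 1, X at (0,1,1) | h1:-1=-1→(0,0,1)*; h2:-1=-1→(0,1,0)
ply 2, O at (0,0,1) | h2:-1=+1→(0,0,0)*
ply 3: (0,0,0) is terminal -1 (X); from (0,1,1) depth 9
suppose X passes — search the same position with O to move:
pass> ply 1, O at (0,1,1) | h1:-1=-1→(0,0,1)*; h2:-1=-1→(0,1,0)
pass> ply 2, X at (0,0,1) | h2:-1=+1→(0,0,0)*
pass> ply 3: (0,0,0) is terminal -1 (O); from (0,1,1) depth 9
for X: play -1, pass +1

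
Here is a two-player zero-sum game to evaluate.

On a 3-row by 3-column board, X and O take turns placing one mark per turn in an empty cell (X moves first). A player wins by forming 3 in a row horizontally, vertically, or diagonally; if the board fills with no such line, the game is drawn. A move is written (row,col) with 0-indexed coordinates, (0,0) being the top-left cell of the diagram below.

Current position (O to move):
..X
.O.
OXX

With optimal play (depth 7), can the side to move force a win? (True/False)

O winning at [..X/.O./OXX]: False

ply 1, O at ..X/.O./OXX | (0,0)=-1→O.X/.O./OXX; (0,1)=-1→.OX/.O./OXX; (1,0)=-1→..X/OO./OXX; (1,2)=+0→..X/.OO/OXX*
ply 2, X at ..X/.OO/OXX | (0,0)=-1→X.X/.OO/OXX; (0,1)=-1→.XX/.OO/OXX; (1,0)=+0→..X/XOO/OXX*
ply 3, O at ..X/XOO/OXX | (0,0)=+0→O.X/XOO/OXX*; (0,1)=+0→.OX/XOO/OXX
ply 4, X at O.X/XOO/OXX | (0,1)=+0→OXX/XOO/OXX*
ply 5: OXX/XOO/OXX is terminal +0 (O); from ..X/.O./OXX depth 7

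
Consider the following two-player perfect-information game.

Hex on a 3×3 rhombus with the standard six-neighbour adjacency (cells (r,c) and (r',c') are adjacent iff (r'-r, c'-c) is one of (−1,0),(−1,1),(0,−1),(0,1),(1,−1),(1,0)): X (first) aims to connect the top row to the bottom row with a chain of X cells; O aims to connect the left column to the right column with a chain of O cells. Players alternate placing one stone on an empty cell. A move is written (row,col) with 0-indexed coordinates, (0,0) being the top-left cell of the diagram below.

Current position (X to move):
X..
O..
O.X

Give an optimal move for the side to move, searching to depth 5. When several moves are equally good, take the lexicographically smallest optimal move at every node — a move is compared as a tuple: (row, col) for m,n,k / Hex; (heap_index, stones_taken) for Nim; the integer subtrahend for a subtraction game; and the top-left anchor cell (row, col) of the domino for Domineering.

p1 X@[X../O../O.X]: (0,1)[XX./O../O.X]-1 (0,2)[X.X/O../O.X]-1 (1,1)[X../OX./O.X]+1* (1,2)[X../O.X/O.X]-1 (2,1)[X../O../OXX]-1
p2 O@[X../OX./O.X]: (0,1)[XO./OX./O.X]-1* (0,2)[X.O/OX./O.X]-1 (1,2)[X../OXO/O.X]-1 (2,1)[X../OX./OOX]-1
p3 X@[XO./OX./O.X]: (0,2)[XOX/OX./O.X]+1* (1,2)[XO./OXX/O.X]-1 (2,1)[XO./OX./OXX]-1
p4 O@[XOX/OX./O.X]: (1,2)[XOX/OXO/O.X]-1* (2,1)[XOX/OX./OOX]-1
p5 X@[XOX/OXO/O.X]: (2,1)[XOX/OXO/OXX]+1*
p6 O@[XOX/OXO/OXX] terminal -1; root [X../O../O.X] d5

X's best at [X../O../O.X]: (1,1)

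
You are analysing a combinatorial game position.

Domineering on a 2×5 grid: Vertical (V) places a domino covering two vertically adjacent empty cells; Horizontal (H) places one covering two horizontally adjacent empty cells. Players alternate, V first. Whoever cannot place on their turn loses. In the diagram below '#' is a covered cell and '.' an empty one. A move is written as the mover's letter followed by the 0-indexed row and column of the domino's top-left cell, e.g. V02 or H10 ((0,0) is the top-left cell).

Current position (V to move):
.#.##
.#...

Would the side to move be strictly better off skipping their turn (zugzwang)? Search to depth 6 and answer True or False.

zugzwang(.#.##/.#..., V) = False

p1 V@[.#.##/.#...]: V00[##.##/##...]-1 V02[.####/.##..]+1*
p2 H@[.####/.##..]: H13[.####/.####]-1*
p3 V@[.####/.####]: V00[#####/#####]+1*
p4 H@[#####/#####] terminal -1; root [.#.##/.#...] d6
if V skipped the turn, H would face:
~ p1 H@[.#.##/.#...]: H12[.#.##/.###.]-1* H13[.#.##/.#.##]-1
~ p2 V@[.#.##/.###.]: V00[##.##/####.]+1*
~ p3 H@[##.##/####.] terminal -1; root [.#.##/.#...] d6
compare (V): move=+1 vs pass=+1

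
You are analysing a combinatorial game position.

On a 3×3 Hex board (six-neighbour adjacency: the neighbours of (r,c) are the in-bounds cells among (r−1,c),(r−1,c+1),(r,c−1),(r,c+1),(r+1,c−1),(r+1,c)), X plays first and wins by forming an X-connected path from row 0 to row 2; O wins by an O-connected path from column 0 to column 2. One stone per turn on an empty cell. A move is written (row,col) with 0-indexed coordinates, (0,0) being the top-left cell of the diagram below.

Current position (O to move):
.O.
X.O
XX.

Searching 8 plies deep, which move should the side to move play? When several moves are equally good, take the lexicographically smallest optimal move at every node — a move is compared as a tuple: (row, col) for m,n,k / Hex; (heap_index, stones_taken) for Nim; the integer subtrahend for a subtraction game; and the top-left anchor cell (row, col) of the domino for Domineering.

O's best at [.O./X.O/XX.]: (0,0)

ply 1, O at .O./X.O/XX. | (0,0)=+1→OO./X.O/XX.*; (0,2)=-1→.OO/X.O/XX.; (1,1)=-1→.O./XOO/XX.; (2,2)=-1→.O./X.O/XXO
ply 2, X at OO./X.O/XX. | (0,2)=-1→OOX/X.O/XX.*; (1,1)=-1→OO./XXO/XX.; (2,2)=-1→OO./X.O/XXX
ply 3, O at OOX/X.O/XX. | (1,1)=+1→OOX/XOO/XX.*; (2,2)=-1→OOX/X.O/XXO
ply 4: OOX/XOO/XX. is terminal -1 (X); from .O./X.O/XX. depth 8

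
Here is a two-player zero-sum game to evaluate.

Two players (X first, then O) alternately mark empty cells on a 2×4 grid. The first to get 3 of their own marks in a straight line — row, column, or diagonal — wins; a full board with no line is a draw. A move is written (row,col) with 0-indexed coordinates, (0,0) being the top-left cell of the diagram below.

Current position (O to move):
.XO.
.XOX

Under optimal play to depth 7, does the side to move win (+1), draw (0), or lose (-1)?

p1 O@[.XO./.XOX]: (0,0)[OXO./.XOX]+0* (0,3)[.XOO/.XOX]+0 (1,0)[.XO./OXOX]+0
p2 X@[OXO./.XOX]: (0,3)[OXOX/.XOX]+0* (1,0)[OXO./XXOX]+0
p3 O@[OXOX/.XOX]: (1,0)[OXOX/OXOX]+0*
p4 X@[OXOX/OXOX] terminal +0; root [.XO./.XOX] d7

value(.XO./.XOX, O) = 0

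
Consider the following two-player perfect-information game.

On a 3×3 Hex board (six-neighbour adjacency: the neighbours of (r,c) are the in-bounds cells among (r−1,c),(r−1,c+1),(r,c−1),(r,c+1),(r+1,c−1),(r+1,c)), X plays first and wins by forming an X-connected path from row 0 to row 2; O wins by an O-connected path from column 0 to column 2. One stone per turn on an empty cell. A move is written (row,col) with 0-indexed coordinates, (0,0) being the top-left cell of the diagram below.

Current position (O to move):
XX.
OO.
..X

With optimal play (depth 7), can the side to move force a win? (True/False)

[XX./OO./..X] O move#1: (0,2):+1/XXO/OO./..X*, (1,2):+1/XX./OOO/..X, (2,0):+1/XX./OO./O.X, (2,1):+1/XX./OO./.OX
[XXO/OO./..X] end (terminal -1, X#2); searched XX./OO./..X to 7

O winning at [XX./OO./..X]: True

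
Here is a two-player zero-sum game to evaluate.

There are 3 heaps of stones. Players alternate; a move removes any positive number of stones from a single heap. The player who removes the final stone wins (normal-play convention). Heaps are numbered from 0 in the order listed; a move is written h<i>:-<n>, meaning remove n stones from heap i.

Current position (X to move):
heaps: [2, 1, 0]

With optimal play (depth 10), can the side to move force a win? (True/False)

X winning at [(2,1,0)]: True

p1 X@[(2,1,0)]: h0:-1[(1,1,0)]+1* h0:-2[(0,1,0)]-1 h1:-1[(2,0,0)]-1
p2 O@[(1,1,0)]: h0:-1[(0,1,0)]-1* h1:-1[(1,0,0)]-1
p3 X@[(0,1,0)]: h1:-1[(0,0,0)]+1*
p4 O@[(0,0,0)] terminal -1; root [(2,1,0)] d10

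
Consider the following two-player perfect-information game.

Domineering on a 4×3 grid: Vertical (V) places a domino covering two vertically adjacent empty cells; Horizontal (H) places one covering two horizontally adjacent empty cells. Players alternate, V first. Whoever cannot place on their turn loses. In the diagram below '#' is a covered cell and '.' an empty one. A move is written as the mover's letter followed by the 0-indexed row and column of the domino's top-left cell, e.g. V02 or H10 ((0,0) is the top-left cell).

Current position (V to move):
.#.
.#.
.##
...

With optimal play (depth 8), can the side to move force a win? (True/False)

V winning at [.#./.#./.##/...]: True

ply 1, V at .#./.#./.##/... | V00=+1→##./##./.##/...*; V02=+1→.##/.##/.##/...; V10=+1→.#./##./###/...; V20=+1→.#./.#./###/#..
ply 2, H at ##./##./.##/... | H30=-1→##./##./.##/##.*; H31=-1→##./##./.##/.##
ply 3, V at ##./##./.##/##. | V02=+1→###/###/.##/##.*
ply 4: ###/###/.##/##. is terminal -1 (H); from .#./.#./.##/... depth 8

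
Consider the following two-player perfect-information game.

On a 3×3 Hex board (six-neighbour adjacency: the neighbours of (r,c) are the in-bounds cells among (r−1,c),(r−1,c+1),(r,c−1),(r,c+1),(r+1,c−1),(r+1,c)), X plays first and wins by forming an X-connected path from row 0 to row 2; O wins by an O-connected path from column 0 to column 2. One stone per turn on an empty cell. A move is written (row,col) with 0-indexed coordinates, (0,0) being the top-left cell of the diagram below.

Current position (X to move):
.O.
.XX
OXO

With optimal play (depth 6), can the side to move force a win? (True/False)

ply 1, X at .O./.XX/OXO | (0,0)=+1→XO./.XX/OXO*; (0,2)=+1→.OX/.XX/OXO; (1,0)=+1→.O./XXX/OXO
ply 2, O at XO./.XX/OXO | (0,2)=-1→XOO/.XX/OXO*; (1,0)=-1→XO./OXX/OXO
ply 3, X at XOO/.XX/OXO | (1,0)=+1→XOO/XXX/OXO*
ply 4: XOO/XXX/OXO is terminal -1 (O); from .O./.XX/OXO depth 6

X winning at [.O./.XX/OXO]: True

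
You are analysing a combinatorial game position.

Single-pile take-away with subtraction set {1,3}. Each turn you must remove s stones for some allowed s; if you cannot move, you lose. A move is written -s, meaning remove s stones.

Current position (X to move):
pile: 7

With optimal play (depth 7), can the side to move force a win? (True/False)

X winning at [7]: True

p1 X@[7]: -1[6]+1* -3[4]+1
p2 O@[6]: -1[5]-1* -3[3]-1
p3 X@[5]: -1[4]+1* -3[2]+1
p4 O@[4]: -1[3]-1* -3[1]-1
p5 X@[3]: -1[2]+1* -3[0]+1
p6 O@[2]: -1[1]-1*
p7 X@[1]: -1[0]+1*
p8 O@[0] terminal -1; root [7] d7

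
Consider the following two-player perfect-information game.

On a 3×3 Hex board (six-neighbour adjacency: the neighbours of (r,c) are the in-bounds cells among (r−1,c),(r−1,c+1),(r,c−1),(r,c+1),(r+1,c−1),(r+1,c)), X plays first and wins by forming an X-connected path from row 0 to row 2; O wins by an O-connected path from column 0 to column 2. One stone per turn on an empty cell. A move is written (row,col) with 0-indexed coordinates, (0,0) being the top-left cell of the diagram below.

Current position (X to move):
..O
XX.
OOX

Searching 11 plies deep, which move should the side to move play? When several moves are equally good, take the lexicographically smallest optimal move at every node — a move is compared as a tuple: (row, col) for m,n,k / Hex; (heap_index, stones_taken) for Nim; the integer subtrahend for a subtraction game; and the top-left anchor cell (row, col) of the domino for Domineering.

[..O/XX./OOX] X move#1: (0,0):-1/X.O/XX./OOX, (0,1):-1/.XO/XX./OOX, (1,2):+1/..O/XXX/OOX*
[..O/XXX/OOX] O move#2: (0,0):-1/O.O/XXX/OOX*, (0,1):-1/.OO/XXX/OOX
[O.O/XXX/OOX] X move#3: (0,1):+1/OXO/XXX/OOX*
[OXO/XXX/OOX] end (terminal -1, O#4); searched ..O/XX./OOX to 11

X's best at [..O/XX./OOX]: (1,2)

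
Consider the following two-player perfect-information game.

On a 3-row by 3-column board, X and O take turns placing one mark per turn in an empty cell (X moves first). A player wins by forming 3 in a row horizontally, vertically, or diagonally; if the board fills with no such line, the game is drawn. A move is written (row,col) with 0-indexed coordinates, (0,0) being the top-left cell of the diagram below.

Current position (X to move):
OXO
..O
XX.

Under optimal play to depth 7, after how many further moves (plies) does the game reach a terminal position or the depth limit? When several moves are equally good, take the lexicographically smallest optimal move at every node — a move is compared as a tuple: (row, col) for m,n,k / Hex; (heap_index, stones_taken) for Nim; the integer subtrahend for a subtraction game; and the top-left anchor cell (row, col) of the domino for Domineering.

PV length from [OXO/..O/XX.]: 1 ply

[OXO/..O/XX.] X move#1: (1,0):-1/OXO/X.O/XX., (1,1):+1/OXO/.XO/XX.*, (2,2):+1/OXO/..O/XXX
[OXO/.XO/XX.] end (terminal -1, O#2); searched OXO/..O/XX. to 7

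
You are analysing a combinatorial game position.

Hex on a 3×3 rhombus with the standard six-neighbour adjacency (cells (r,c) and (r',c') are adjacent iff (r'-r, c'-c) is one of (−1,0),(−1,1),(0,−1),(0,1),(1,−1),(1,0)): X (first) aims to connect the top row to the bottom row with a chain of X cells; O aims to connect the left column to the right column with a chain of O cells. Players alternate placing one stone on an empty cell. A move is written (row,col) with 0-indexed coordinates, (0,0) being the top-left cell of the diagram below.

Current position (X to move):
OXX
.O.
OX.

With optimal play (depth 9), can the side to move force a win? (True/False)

[OXX/.O./OX.] X move#1: (1,0):-1/OXX/XO./OX., (1,2):+1/OXX/.OX/OX.*, (2,2):-1/OXX/.O./OXX
[OXX/.OX/OX.] end (terminal -1, O#2); searched OXX/.O./OX. to 9

X winning at [OXX/.O./OX.]: True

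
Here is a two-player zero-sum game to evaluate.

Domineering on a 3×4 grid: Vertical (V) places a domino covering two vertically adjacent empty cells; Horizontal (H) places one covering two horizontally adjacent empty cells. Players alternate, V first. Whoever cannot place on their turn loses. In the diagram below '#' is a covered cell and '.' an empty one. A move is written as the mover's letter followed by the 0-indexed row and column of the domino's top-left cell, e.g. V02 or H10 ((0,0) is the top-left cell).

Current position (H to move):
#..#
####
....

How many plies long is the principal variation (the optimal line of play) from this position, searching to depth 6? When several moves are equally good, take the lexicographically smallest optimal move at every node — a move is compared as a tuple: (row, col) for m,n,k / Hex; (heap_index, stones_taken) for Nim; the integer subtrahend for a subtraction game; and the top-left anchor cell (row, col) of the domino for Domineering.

p1 H@[#..#/####/....]: H01[####/####/....]+1* H20[#..#/####/##..]+1 H21[#..#/####/.##.]+1 H22[#..#/####/..##]+1
p2 V@[####/####/....] terminal -1; root [#..#/####/....] d6

PV length from [#..#/####/....]: 1 ply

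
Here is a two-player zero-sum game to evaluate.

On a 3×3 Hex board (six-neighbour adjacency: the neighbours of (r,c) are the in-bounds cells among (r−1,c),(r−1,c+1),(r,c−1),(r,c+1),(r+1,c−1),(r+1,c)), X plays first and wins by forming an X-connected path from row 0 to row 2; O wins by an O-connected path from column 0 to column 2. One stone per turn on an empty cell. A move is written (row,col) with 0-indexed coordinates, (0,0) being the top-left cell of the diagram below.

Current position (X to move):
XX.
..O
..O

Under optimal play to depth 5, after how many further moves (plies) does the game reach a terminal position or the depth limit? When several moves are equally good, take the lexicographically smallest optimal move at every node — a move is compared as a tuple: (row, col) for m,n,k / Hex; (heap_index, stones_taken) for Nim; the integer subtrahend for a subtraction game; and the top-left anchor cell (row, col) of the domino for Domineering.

PV length from [XX./..O/..O]: 5 plies

p1 X@[XX./..O/..O]: (0,2)[XXX/..O/..O]-1 (1,0)[XX./X.O/..O]-1 (1,1)[XX./.XO/..O]+1* (2,0)[XX./..O/X.O]+1 (2,1)[XX./..O/.XO]-1
p2 O@[XX./.XO/..O]: (0,2)[XXO/.XO/..O]-1* (1,0)[XX./OXO/..O]-1 (2,0)[XX./.XO/O.O]-1 (2,1)[XX./.XO/.OO]-1
p3 X@[XXO/.XO/..O]: (1,0)[XXO/XXO/..O]+1* (2,0)[XXO/.XO/X.O]+1 (2,1)[XXO/.XO/.XO]+1
p4 O@[XXO/XXO/..O]: (2,0)[XXO/XXO/O.O]-1* (2,1)[XXO/XXO/.OO]-1
p5 X@[XXO/XXO/O.O]: (2,1)[XXO/XXO/OXO]+1*
p6 O@[XXO/XXO/OXO] terminal -1; root [XX./..O/..O] d5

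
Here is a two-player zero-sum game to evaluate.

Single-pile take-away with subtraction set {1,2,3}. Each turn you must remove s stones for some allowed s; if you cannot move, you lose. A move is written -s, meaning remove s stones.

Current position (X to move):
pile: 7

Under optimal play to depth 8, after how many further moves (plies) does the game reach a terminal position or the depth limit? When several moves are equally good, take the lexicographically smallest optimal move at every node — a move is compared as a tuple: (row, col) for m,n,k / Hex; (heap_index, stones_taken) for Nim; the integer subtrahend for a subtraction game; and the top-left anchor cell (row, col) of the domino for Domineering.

PV length from [7]: 3 plies

ply 1, X at 7 | -1=-1→6; -2=-1→5; -3=+1→4*
ply 2, O at 4 | -1=-1→3*; -2=-1→2; -3=-1→1
ply 3, X at 3 | -1=-1→2; -2=-1→1; -3=+1→0*
ply 4: 0 is terminal -1 (O); from 7 depth 8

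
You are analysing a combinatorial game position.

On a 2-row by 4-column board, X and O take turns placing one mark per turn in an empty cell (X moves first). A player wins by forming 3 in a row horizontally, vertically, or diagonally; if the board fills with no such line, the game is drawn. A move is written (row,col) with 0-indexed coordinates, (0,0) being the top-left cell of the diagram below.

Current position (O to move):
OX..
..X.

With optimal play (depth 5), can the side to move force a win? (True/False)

O winning at [OX../..X.]: False

p1 O@[OX../..X.]: (0,2)[OXO./..X.]-1 (0,3)[OX.O/..X.]-1 (1,0)[OX../O.X.]+0* (1,1)[OX../.OX.]+0 (1,3)[OX../..XO]+0
p2 X@[OX../O.X.]: (0,2)[OXX./O.X.]+0* (0,3)[OX.X/O.X.]+0 (1,1)[OX../OXX.]+0 (1,3)[OX../O.XX]+0
p3 O@[OXX./O.X.]: (0,3)[OXXO/O.X.]+0* (1,1)[OXX./OOX.]-1 (1,3)[OXX./O.XO]-1
p4 X@[OXXO/O.X.]: (1,1)[OXXO/OXX.]+0* (1,3)[OXXO/O.XX]+0
p5 O@[OXXO/OXX.]: (1,3)[OXXO/OXXO]+0*
p6 X@[OXXO/OXXO] terminal +0; root [OX../..X.] d5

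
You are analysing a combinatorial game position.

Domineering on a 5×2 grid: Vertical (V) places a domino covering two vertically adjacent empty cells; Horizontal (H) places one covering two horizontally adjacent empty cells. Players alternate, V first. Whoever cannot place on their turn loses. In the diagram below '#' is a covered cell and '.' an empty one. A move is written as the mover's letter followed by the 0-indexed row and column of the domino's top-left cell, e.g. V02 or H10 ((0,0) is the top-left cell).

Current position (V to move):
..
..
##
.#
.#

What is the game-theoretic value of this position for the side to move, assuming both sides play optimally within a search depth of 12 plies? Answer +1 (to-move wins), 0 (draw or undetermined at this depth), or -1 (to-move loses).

p1 V@[../../##/.#/.#]: V00[#./#./##/.#/.#]+1* V01[.#/.#/##/.#/.#]+1 V30[../../##/##/##]-1
p2 H@[#./#./##/.#/.#] terminal -1; root [../../##/.#/.#] d12

value(../../##/.#/.#, V) = +1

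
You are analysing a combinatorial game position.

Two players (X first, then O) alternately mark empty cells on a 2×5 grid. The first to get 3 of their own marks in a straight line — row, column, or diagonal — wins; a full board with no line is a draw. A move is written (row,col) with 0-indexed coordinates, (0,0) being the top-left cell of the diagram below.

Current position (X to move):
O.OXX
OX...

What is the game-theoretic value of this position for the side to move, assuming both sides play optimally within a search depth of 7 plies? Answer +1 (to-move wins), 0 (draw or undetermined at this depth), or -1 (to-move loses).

value(O.OXX/OX..., X) = 0

[O.OXX/OX...] X move#1: (0,1):+0/OXOXX/OX...*, (1,2):-1/O.OXX/OXX.., (1,3):-1/O.OXX/OX.X., (1,4):-1/O.OXX/OX..X
[OXOXX/OX...] O move#2: (1,2):+0/OXOXX/OXO..*, (1,3):+0/OXOXX/OX.O., (1,4):+0/OXOXX/OX..O
[OXOXX/OXO..] X move#3: (1,3):+0/OXOXX/OXOX.*, (1,4):+0/OXOXX/OXO.X
[OXOXX/OXOX.] O move#4: (1,4):+0/OXOXX/OXOXO*
[OXOXX/OXOXO] end (terminal +0, X#5); searched O.OXX/OX... to 7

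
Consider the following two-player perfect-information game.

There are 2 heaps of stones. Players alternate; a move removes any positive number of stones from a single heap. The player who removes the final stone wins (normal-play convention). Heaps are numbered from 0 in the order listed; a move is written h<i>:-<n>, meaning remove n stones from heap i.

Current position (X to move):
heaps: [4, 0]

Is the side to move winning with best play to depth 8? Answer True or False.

X winning at [(4,0)]: True

p1 X@[(4,0)]: h0:-1[(3,0)]-1 h0:-2[(2,0)]-1 h0:-3[(1,0)]-1 h0:-4[(0,0)]+1*
p2 O@[(0,0)] terminal -1; root [(4,0)] d8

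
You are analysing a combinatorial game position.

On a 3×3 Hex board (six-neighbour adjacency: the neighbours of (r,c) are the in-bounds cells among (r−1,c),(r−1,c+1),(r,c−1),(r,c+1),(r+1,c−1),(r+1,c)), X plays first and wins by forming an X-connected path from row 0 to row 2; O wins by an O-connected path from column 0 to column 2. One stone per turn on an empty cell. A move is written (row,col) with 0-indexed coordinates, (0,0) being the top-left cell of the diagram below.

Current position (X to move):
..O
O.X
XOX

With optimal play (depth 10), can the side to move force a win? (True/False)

X winning at [..O/O.X/XOX]: False

[..O/O.X/XOX] X move#1: (0,0):-1/X.O/O.X/XOX*, (0,1):-1/.XO/O.X/XOX, (1,1):-1/..O/OXX/XOX
[X.O/O.X/XOX] O move#2: (0,1):+1/XOO/O.X/XOX*, (1,1):+1/X.O/OOX/XOX
[XOO/O.X/XOX] end (terminal -1, X#3); searched ..O/O.X/XOX to 10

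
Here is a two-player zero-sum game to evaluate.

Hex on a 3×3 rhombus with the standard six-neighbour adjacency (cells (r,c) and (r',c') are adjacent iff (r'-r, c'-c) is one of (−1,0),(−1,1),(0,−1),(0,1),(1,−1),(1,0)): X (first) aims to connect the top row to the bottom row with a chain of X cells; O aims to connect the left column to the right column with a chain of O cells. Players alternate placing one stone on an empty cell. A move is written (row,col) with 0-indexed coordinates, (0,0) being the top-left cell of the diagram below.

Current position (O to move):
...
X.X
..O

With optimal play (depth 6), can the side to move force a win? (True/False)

ply 1, O at .../X.X/..O | (0,0)=-1→O../X.X/..O*; (0,1)=-1→.O./X.X/..O; (0,2)=-1→..O/X.X/..O; (1,1)=-1→.../XOX/..O; (2,0)=-1→.../X.X/O.O; (2,1)=-1→.../X.X/.OO
ply 2, X at O../X.X/..O | (0,1)=+1→OX./X.X/..O*; (0,2)=+1→O.X/X.X/..O; (1,1)=+1→O../XXX/..O; (2,0)=+1→O../X.X/X.O; (2,1)=+1→O../X.X/.XO
ply 3, O at OX./X.X/..O | (0,2)=-1→OXO/X.X/..O*; (1,1)=-1→OX./XOX/..O; (2,0)=-1→OX./X.X/O.O; (2,1)=-1→OX./X.X/.OO
ply 4, X at OXO/X.X/..O | (1,1)=+1→OXO/XXX/..O*; (2,0)=+1→OXO/X.X/X.O; (2,1)=+1→OXO/X.X/.XO
ply 5, O at OXO/XXX/..O | (2,0)=-1→OXO/XXX/O.O*; (2,1)=-1→OXO/XXX/.OO
ply 6, X at OXO/XXX/O.O | (2,1)=+1→OXO/XXX/OXO*
ply 7: OXO/XXX/OXO is terminal -1 (O); from .../X.X/..O depth 6

O winning at [.../X.X/..O]: False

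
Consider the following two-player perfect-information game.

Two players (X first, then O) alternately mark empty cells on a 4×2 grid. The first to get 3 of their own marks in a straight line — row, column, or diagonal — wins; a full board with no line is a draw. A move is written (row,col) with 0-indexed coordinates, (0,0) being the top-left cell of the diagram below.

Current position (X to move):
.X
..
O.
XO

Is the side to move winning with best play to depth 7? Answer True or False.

ply 1, X at .X/../O./XO | (0,0)=+0→XX/../O./XO*; (1,0)=+0→.X/X./O./XO; (1,1)=+0→.X/.X/O./XO; (2,1)=+0→.X/../OX/XO
ply 2, O at XX/../O./XO | (1,0)=+0→XX/O./O./XO*; (1,1)=+0→XX/.O/O./XO; (2,1)=+0→XX/../OO/XO
ply 3, X at XX/O./O./XO | (1,1)=+0→XX/OX/O./XO*; (2,1)=+0→XX/O./OX/XO
ply 4, O at XX/OX/O./XO | (2,1)=+0→XX/OX/OO/XO*
ply 5: XX/OX/OO/XO is terminal +0 (X); from .X/../O./XO depth 7

X winning at [.X/../O./XO]: False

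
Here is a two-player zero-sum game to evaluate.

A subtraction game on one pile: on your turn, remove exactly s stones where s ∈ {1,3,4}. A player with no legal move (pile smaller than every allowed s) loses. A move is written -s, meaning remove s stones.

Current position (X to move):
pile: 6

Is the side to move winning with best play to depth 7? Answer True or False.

X winning at [6]: True

p1 X@[6]: -1[5]-1 -3[3]-1 -4[2]+1*
p2 O@[2]: -1[1]-1*
p3 X@[1]: -1[0]+1*
p4 O@[0] terminal -1; root [6] d7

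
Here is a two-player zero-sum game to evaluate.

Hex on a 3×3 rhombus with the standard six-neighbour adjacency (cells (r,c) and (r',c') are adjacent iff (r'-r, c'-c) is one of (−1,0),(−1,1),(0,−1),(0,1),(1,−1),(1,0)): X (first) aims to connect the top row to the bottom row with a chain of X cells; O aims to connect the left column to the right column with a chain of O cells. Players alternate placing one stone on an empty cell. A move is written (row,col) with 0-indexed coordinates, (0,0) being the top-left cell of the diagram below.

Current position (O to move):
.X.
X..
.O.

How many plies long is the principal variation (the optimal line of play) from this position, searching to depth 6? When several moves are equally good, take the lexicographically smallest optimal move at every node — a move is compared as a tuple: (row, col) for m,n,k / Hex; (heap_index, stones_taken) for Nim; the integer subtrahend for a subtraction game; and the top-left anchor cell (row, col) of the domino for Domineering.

PV length from [.X./X../.O.]: 5 plies

ply 1, O at .X./X../.O. | (0,0)=-1→OX./X../.O.; (0,2)=-1→.XO/X../.O.; (1,1)=-1→.X./XO./.O.; (1,2)=-1→.X./X.O/.O.; (2,0)=+1→.X./X../OO.*; (2,2)=-1→.X./X../.OO
ply 2, X at .X./X../OO. | (0,0)=-1→XX./X../OO.*; (0,2)=-1→.XX/X../OO.; (1,1)=-1→.X./XX./OO.; (1,2)=-1→.X./X.X/OO.; (2,2)=-1→.X./X../OOX
ply 3, O at XX./X../OO. | (0,2)=+1→XXO/X../OO.*; (1,1)=+1→XX./XO./OO.; (1,2)=+1→XX./X.O/OO.; (2,2)=+1→XX./X../OOO
ply 4, X at XXO/X../OO. | (1,1)=-1→XXO/XX./OO.*; (1,2)=-1→XXO/X.X/OO.; (2,2)=-1→XXO/X../OOX
ply 5, O at XXO/XX./OO. | (1,2)=+1→XXO/XXO/OO.*; (2,2)=+1→XXO/XX./OOO
ply 6: XXO/XXO/OO. is terminal -1 (X); from .X./X../.O. depth 6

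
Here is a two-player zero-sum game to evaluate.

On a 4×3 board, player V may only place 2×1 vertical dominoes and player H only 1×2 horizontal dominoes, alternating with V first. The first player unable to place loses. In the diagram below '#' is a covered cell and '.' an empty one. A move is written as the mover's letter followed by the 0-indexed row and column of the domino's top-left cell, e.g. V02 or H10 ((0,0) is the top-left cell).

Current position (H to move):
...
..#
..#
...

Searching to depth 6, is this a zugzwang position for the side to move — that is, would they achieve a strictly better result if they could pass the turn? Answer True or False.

zugzwang(.../..#/..#/..., H) = False

ply 1, H at .../..#/..#/... | H00=-1→##./..#/..#/...*; H01=-1→.##/..#/..#/...; H10=-1→.../###/..#/...; H20=-1→.../..#/###/...; H30=-1→.../..#/..#/##.; H31=-1→.../..#/..#/.##
ply 2, V at ##./..#/..#/... | V10=+1→##./#.#/#.#/...*; V11=+1→##./.##/.##/...; V20=+1→##./..#/#.#/#..; V21=+1→##./..#/.##/.#.
ply 3, H at ##./#.#/#.#/... | H30=-1→##./#.#/#.#/##.*; H31=-1→##./#.#/#.#/.##
ply 4, V at ##./#.#/#.#/##. | V11=+1→##./###/###/##.*
ply 5: ##./###/###/##. is terminal -1 (H); from .../..#/..#/... depth 6
if H skipped the turn, V would face:
~ ply 1, V at .../..#/..#/... | V00=-1→#../#.#/..#/...; V01=-1→.#./.##/..#/...; V10=+1→.../#.#/#.#/...*; V11=-1→.../.##/.##/...; V20=-1→.../..#/#.#/#..; V21=-1→.../..#/.##/.#.
~ ply 2, H at .../#.#/#.#/... | H00=-1→##./#.#/#.#/...*; H01=-1→.##/#.#/#.#/...; H30=-1→.../#.#/#.#/##.; H31=-1→.../#.#/#.#/.##
~ ply 3, V at ##./#.#/#.#/... | V11=-1→##./###/###/...; V21=+1→##./#.#/###/.#.*
~ ply 4: ##./#.#/###/.#. is terminal -1 (H); from .../..#/..#/... depth 6
compare (H): move=-1 vs pass=-1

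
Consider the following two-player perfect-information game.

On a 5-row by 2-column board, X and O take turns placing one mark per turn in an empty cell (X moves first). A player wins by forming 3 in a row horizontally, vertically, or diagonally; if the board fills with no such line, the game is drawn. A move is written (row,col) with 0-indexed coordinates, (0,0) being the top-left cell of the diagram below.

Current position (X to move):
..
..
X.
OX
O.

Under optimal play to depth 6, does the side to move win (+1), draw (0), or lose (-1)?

ply 1, X at ../../X./OX/O. | (0,0)=+1→X./../X./OX/O.*; (0,1)=+0→.X/../X./OX/O.; (1,0)=+1→../X./X./OX/O.; (1,1)=+0→../.X/X./OX/O.; (2,1)=+1→../../XX/OX/O.; (4,1)=+0→../../X./OX/OX
ply 2, O at X./../X./OX/O. | (0,1)=-1→XO/../X./OX/O.*; (1,0)=-1→X./O./X./OX/O.; (1,1)=-1→X./.O/X./OX/O.; (2,1)=-1→X./../XO/OX/O.; (4,1)=-1→X./../X./OX/OO
ply 3, X at XO/../X./OX/O. | (1,0)=+1→XO/X./X./OX/O.*; (1,1)=+1→XO/.X/X./OX/O.; (2,1)=+1→XO/../XX/OX/O.; (4,1)=+1→XO/../X./OX/OX
ply 4: XO/X./X./OX/O. is terminal -1 (O); from ../../X./OX/O. depth 6

value(../../X./OX/O., X) = +1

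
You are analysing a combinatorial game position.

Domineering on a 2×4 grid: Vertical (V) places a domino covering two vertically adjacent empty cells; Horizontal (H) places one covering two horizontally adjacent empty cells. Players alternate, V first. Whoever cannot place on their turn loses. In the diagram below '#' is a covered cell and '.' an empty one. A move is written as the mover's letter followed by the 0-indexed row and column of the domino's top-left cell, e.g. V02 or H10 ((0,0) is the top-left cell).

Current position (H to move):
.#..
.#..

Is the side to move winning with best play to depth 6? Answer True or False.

H winning at [.#../.#..]: True

[.#../.#..] H move#1: H02:+1/.###/.#..*, H12:+1/.#../.###
[.###/.#..] V move#2: V00:-1/####/##..*
[####/##..] H move#3: H12:+1/####/####*
[####/####] end (terminal -1, V#4); searched .#../.#.. to 6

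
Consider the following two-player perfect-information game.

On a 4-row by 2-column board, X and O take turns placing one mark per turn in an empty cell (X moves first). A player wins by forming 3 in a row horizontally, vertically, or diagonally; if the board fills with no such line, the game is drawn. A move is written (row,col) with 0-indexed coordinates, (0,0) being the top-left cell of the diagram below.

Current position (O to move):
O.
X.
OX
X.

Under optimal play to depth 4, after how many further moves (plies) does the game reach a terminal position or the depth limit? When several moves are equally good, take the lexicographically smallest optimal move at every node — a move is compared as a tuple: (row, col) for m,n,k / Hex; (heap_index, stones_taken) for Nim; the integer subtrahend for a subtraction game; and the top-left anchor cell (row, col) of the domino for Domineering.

PV length from [O./X./OX/X.]: 3 plies

ply 1, O at O./X./OX/X. | (0,1)=+0→OO/X./OX/X.*; (1,1)=+0→O./XO/OX/X.; (3,1)=+0→O./X./OX/XO
ply 2, X at OO/X./OX/X. | (1,1)=+0→OO/XX/OX/X.*; (3,1)=+0→OO/X./OX/XX
ply 3, O at OO/XX/OX/X. | (3,1)=+0→OO/XX/OX/XO*
ply 4: OO/XX/OX/XO is terminal +0 (X); from O./X./OX/X. depth 4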